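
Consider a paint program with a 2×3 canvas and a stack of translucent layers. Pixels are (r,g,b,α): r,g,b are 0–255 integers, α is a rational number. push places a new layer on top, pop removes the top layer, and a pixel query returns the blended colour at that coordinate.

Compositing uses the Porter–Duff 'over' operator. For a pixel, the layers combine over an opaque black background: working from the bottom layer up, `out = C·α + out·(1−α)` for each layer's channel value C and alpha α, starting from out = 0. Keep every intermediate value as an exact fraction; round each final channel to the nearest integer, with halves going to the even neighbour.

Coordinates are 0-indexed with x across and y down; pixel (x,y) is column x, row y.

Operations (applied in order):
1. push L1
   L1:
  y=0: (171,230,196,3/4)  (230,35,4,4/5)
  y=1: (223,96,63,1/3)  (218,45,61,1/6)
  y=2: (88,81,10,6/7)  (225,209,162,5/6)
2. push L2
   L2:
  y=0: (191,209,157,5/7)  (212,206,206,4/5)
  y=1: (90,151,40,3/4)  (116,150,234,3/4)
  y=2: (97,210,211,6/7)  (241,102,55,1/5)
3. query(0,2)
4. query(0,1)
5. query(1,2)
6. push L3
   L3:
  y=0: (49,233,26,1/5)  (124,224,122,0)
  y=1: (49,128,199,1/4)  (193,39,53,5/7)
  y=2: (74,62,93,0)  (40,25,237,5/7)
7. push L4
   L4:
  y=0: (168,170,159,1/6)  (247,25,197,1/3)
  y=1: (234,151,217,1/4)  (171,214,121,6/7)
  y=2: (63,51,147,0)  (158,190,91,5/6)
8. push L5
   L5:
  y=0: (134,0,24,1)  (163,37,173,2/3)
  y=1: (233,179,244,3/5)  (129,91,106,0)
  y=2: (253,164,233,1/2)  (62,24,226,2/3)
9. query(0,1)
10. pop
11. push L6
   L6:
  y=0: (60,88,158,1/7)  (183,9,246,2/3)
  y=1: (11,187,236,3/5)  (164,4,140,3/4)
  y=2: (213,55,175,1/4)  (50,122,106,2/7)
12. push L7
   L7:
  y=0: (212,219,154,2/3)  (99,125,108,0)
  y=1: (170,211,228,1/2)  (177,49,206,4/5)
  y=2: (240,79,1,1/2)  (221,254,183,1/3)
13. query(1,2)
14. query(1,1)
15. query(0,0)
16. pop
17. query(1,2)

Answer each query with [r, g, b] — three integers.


(0,2) stack=L1,L2; from [0,0,0]:
after L1 α=6/7: [528/7, 486/7, 60/7]
after L2 α=6/7: [4602/49, 9306/49, 8922/49]
→ [94, 190, 182]

(0,1) stack=L1,L2; from [0,0,0]:
after L1 α=1/3: [223/3, 32, 21]
after L2 α=3/4: [1033/12, 485/4, 141/4]
rounded: [86, 121, 35]

(1,2) stack=L1,L2; from [0,0,0]:
+L1 (α=5/6) → [375/2, 1045/6, 135]
+L2 (α=1/5) → [991/5, 2396/15, 119]
rounded: [198, 160, 119]

at x=0,y=1 over L1,L2,L3,L4,L5:
L1 α=1/3: [223/3, 32, 21]
L2 α=3/4: [1033/12, 485/4, 141/4]
L3 α=1/4: [1229/16, 1967/16, 1219/16]
L4 α=1/4: [7431/64, 8317/64, 7129/64]
L5 α=3/5: [29799/160, 25501/160, 30553/160]
= [186, 159, 191]

(1,2) stack=L1,L2,L3,L4,L6,L7; from [0,0,0]:
+L1 (α=5/6) → [375/2, 1045/6, 135]
+L2 (α=1/5) → [991/5, 2396/15, 119]
+L3 (α=5/7) → [426/5, 6667/105, 1423/7]
+L4 (α=5/6) → [2188/15, 106417/630, 768/7]
+L6 (α=2/7) → [2488/21, 137161/882, 5324/49]
+L7 (α=1/3) → [9617/63, 249175/1323, 19615/147]
→ [153, 188, 133]

query (1,1) [L1,L2,L3,L4,L6,L7] — begin 0,0,0
L1 α=1/6: [109/3, 15/2, 61/6]
L2 α=3/4: [1153/12, 915/8, 4273/24]
L3 α=5/7: [6943/42, 1695/28, 7453/84]
L4 α=6/7: [50035/294, 37647/196, 68437/588]
L6 α=3/4: [194683/1176, 39999/784, 315397/2352]
L7 α=4/5: [1027291/5880, 193663/3920, 450689/2352]
rounded: [175, 49, 192]

query (0,0) [L1,L2,L3,L4,L6,L7] — begin 0,0,0
after L1 α=3/4: [513/4, 345/2, 147]
after L2 α=5/7: [2423/14, 1390/7, 1079/7]
after L3 α=1/5: [5189/35, 7191/35, 4498/35]
after L4 α=1/6: [6365/42, 8381/42, 5611/42]
after L6 α=1/7: [6785/49, 8997/49, 6717/49]
after L7 α=2/3: [9187/49, 10153/49, 21809/147]
rounded: [187, 207, 148]

(1,2) stack=L1,L2,L3,L4,L6; from [0,0,0]:
+L1 (α=5/6) → [375/2, 1045/6, 135]
+L2 (α=1/5) → [991/5, 2396/15, 119]
+L3 (α=5/7) → [426/5, 6667/105, 1423/7]
+L4 (α=5/6) → [2188/15, 106417/630, 768/7]
+L6 (α=2/7) → [2488/21, 137161/882, 5324/49]
→ [118, 156, 109]


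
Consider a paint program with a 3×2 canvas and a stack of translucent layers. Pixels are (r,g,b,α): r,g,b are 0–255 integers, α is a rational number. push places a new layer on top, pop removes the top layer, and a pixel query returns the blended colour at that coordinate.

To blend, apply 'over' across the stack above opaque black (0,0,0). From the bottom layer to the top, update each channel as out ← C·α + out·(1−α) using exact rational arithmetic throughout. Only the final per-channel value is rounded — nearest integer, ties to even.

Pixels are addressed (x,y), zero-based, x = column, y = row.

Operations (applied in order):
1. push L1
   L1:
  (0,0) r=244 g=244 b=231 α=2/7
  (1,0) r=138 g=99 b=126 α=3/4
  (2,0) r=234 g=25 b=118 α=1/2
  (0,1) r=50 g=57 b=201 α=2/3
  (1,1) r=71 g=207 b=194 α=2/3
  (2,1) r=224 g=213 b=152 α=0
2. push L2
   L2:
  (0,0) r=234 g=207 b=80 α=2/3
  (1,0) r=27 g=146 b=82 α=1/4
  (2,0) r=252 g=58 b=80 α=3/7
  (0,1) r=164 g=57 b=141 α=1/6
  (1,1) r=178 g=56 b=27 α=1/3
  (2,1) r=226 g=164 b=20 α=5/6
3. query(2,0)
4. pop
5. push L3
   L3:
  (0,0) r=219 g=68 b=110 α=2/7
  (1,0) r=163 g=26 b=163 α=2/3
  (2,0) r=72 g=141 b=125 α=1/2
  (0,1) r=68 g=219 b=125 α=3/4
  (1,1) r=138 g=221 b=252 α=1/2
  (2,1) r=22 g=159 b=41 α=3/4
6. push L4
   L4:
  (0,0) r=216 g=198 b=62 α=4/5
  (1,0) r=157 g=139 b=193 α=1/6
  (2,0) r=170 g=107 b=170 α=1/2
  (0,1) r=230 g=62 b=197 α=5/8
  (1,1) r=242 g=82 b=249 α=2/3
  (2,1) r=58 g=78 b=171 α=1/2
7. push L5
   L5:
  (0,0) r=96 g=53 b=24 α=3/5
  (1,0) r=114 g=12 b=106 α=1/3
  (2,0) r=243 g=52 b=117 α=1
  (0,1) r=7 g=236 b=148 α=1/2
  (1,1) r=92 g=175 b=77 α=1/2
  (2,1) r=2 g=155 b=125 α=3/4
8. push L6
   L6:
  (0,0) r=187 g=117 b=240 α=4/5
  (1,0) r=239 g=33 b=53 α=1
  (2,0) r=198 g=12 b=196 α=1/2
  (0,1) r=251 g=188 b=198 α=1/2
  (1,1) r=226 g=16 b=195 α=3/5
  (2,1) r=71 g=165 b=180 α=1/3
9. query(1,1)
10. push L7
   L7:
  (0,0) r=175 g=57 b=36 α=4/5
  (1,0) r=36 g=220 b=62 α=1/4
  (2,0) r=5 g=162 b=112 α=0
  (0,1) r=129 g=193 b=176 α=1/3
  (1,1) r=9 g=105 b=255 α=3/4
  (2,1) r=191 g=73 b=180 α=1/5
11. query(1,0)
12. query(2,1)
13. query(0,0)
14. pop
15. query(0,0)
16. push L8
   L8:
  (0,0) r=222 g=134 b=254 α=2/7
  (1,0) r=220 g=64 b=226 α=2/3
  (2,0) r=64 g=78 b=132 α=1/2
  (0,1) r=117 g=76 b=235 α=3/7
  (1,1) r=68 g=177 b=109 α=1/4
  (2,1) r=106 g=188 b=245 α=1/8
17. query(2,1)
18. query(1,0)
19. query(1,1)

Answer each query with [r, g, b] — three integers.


at x=2,y=0 over L1,L2:
+L1 (α=1/2) → [117, 25/2, 59]
+L2 (α=3/7) → [1224/7, 32, 68]
= [175, 32, 68]

query (1,1) [L1,L3,L4,L5,L6] — begin 0,0,0
+L1 (α=2/3) → [142/3, 138, 388/3]
+L3 (α=1/2) → [278/3, 359/2, 572/3]
+L4 (α=2/3) → [1730/9, 229/2, 2066/9]
+L5 (α=1/2) → [1279/9, 579/4, 2759/18]
+L6 (α=3/5) → [1732/9, 135/2, 8024/45]
→ [192, 68, 178]

(1,0) stack=L1,L3,L4,L5,L6,L7; from [0,0,0]:
+L1 (α=3/4) → [207/2, 297/4, 189/2]
+L3 (α=2/3) → [859/6, 505/12, 841/6]
+L4 (α=1/6) → [5237/36, 4193/72, 5363/36]
+L5 (α=1/3) → [7289/54, 4625/108, 7271/54]
+L6 (α=1) → [239, 33, 53]
+L7 (α=1/4) → [753/4, 319/4, 221/4]
rounded: [188, 80, 55]

at x=2,y=1 over L1,L3,L4,L5,L6,L7:
L1 α=0: [0, 0, 0]
L3 α=3/4: [33/2, 477/4, 123/4]
L4 α=1/2: [149/4, 789/8, 807/8]
L5 α=3/4: [173/16, 4509/32, 3807/32]
L6 α=1/3: [247/8, 2383/16, 2229/16]
L7 α=1/5: [629/10, 535/4, 2949/20]
→ [63, 134, 147]

(0,0) stack=L1,L3,L4,L5,L6,L7; from [0,0,0]:
+L1 (α=2/7) → [488/7, 488/7, 66]
+L3 (α=2/7) → [5506/49, 3392/49, 550/7]
+L4 (α=4/5) → [47842/245, 8440/49, 2286/35]
+L5 (α=3/5) → [166244/1225, 24671/245, 7092/175]
+L6 (α=4/5) → [1082544/6125, 139331/1225, 175092/875]
+L7 (α=4/5) → [5370044/30625, 418631/6125, 301092/4375]
rounded: [175, 68, 69]

(0,0) stack=L1,L3,L4,L5,L6; from [0,0,0]:
+L1 (α=2/7) → [488/7, 488/7, 66]
+L3 (α=2/7) → [5506/49, 3392/49, 550/7]
+L4 (α=4/5) → [47842/245, 8440/49, 2286/35]
+L5 (α=3/5) → [166244/1225, 24671/245, 7092/175]
+L6 (α=4/5) → [1082544/6125, 139331/1225, 175092/875]
→ [177, 114, 200]

query (2,1) [L1,L3,L4,L5,L6,L8] — begin 0,0,0
after L1 α=0: [0, 0, 0]
after L3 α=3/4: [33/2, 477/4, 123/4]
after L4 α=1/2: [149/4, 789/8, 807/8]
after L5 α=3/4: [173/16, 4509/32, 3807/32]
after L6 α=1/3: [247/8, 2383/16, 2229/16]
after L8 α=1/8: [2577/64, 19689/128, 19523/128]
= [40, 154, 153]

at x=1,y=0 over L1,L3,L4,L5,L6,L8:
after L1 α=3/4: [207/2, 297/4, 189/2]
after L3 α=2/3: [859/6, 505/12, 841/6]
after L4 α=1/6: [5237/36, 4193/72, 5363/36]
after L5 α=1/3: [7289/54, 4625/108, 7271/54]
after L6 α=1: [239, 33, 53]
after L8 α=2/3: [679/3, 161/3, 505/3]
rounded: [226, 54, 168]

query (1,1) [L1,L3,L4,L5,L6,L8] — begin 0,0,0
L1 α=2/3: [142/3, 138, 388/3]
L3 α=1/2: [278/3, 359/2, 572/3]
L4 α=2/3: [1730/9, 229/2, 2066/9]
L5 α=1/2: [1279/9, 579/4, 2759/18]
L6 α=3/5: [1732/9, 135/2, 8024/45]
L8 α=1/4: [484/3, 759/8, 9659/60]
rounded: [161, 95, 161]


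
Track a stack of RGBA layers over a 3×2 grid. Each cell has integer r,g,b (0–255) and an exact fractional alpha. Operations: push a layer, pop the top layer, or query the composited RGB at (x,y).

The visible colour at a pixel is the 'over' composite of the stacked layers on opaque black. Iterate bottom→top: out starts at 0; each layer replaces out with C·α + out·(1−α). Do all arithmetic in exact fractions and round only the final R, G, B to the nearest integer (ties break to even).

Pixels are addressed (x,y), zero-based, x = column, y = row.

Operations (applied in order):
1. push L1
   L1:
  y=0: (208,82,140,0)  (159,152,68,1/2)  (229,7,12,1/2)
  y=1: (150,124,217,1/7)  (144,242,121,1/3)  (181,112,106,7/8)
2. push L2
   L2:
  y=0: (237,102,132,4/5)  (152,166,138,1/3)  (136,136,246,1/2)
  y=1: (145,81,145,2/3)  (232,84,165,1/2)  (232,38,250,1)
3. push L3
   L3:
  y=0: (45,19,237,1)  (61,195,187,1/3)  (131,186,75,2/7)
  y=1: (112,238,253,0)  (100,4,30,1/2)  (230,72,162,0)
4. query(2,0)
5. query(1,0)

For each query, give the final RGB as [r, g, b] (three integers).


query (2,0) [L1,L2,L3] — begin 0,0,0
+L1 (α=1/2) → [229/2, 7/2, 6]
+L2 (α=1/2) → [501/4, 279/4, 126]
+L3 (α=2/7) → [3553/28, 2883/28, 780/7]
= [127, 103, 111]

query (1,0) [L1,L2,L3] — begin 0,0,0
L1 α=1/2: [159/2, 76, 34]
L2 α=1/3: [311/3, 106, 206/3]
L3 α=1/3: [805/9, 407/3, 973/9]
→ [89, 136, 108]


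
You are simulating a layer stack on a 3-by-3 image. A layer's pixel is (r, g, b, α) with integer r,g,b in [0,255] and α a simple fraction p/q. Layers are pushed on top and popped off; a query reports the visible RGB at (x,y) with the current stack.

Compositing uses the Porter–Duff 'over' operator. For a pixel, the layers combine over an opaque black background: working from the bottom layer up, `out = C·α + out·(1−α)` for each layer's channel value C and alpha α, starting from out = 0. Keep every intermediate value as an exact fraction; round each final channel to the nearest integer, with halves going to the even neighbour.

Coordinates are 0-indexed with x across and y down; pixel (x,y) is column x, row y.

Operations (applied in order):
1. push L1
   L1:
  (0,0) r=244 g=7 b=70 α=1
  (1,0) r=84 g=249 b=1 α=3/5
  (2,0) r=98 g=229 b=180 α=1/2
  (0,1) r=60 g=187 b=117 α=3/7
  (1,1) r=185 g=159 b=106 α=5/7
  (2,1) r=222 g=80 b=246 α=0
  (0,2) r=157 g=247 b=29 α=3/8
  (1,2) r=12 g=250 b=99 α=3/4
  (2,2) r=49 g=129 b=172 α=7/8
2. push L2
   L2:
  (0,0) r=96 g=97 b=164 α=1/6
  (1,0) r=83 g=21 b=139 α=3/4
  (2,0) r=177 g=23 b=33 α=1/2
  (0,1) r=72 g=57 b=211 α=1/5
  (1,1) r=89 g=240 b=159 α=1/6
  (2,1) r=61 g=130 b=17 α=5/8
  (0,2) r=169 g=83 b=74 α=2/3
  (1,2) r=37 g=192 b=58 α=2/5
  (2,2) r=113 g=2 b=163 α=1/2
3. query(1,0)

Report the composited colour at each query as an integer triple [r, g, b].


(1,0) stack=L1,L2; from [0,0,0]:
after L1 α=3/5: [252/5, 747/5, 3/5]
after L2 α=3/4: [1497/20, 531/10, 522/5]
= [75, 53, 104]


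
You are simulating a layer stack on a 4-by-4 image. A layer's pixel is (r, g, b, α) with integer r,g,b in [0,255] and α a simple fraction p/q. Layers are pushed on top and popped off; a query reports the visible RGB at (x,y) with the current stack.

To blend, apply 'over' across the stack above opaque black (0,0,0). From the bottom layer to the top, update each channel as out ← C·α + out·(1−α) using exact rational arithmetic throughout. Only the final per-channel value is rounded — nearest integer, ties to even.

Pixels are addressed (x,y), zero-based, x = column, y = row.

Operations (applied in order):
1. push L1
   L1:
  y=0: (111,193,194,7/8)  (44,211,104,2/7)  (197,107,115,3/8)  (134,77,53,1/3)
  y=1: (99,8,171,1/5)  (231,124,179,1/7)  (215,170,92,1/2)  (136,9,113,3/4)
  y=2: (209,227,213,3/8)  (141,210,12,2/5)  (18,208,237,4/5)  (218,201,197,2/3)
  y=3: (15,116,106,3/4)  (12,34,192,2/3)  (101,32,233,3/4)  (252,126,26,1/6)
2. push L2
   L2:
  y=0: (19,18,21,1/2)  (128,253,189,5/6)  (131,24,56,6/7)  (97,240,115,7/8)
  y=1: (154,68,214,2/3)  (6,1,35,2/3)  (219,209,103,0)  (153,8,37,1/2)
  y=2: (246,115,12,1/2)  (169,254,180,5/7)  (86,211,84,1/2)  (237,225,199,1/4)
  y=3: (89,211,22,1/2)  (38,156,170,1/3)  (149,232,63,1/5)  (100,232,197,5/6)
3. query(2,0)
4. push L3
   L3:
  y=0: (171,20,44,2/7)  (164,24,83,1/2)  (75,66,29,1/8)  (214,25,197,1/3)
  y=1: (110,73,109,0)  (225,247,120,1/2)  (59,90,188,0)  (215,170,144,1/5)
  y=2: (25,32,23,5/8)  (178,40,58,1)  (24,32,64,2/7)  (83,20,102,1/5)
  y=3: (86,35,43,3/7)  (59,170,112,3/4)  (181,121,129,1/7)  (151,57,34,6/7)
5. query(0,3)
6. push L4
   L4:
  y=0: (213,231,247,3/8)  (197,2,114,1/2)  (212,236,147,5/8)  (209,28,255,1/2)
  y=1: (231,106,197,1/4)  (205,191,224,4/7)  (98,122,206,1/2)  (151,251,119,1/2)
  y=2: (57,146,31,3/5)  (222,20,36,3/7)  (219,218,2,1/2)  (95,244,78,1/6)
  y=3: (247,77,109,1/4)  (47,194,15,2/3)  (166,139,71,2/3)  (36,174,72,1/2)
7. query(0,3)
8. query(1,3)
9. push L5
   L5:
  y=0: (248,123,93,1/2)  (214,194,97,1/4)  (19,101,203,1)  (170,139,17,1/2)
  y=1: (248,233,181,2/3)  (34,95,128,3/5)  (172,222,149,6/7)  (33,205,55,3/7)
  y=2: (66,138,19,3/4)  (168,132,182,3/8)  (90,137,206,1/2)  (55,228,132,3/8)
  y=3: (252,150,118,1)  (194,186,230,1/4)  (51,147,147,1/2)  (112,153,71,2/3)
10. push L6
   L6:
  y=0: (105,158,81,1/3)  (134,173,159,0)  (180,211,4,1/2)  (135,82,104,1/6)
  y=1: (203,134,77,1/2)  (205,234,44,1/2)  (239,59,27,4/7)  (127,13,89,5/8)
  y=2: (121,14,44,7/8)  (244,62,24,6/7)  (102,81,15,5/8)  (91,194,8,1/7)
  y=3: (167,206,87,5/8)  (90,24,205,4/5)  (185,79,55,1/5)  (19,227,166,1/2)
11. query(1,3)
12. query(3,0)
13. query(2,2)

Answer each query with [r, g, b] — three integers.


(2,0) stack=L1,L2; from [0,0,0]:
+L1 (α=3/8) → [591/8, 321/8, 345/8]
+L2 (α=6/7) → [6879/56, 1473/56, 3033/56]
= [123, 26, 54]

at x=0,y=3 over L1,L2,L3:
L1 α=3/4: [45/4, 87, 159/2]
L2 α=1/2: [401/8, 149, 203/4]
L3 α=3/7: [131/2, 701/7, 332/7]
→ [66, 100, 47]

at x=0,y=3 over L1,L2,L3,L4:
L1 α=3/4: [45/4, 87, 159/2]
L2 α=1/2: [401/8, 149, 203/4]
L3 α=3/7: [131/2, 701/7, 332/7]
L4 α=1/4: [887/8, 1321/14, 1759/28]
→ [111, 94, 63]

at x=1,y=3 over L1,L2,L3,L4:
after L1 α=2/3: [8, 68/3, 128]
after L2 α=1/3: [18, 604/9, 142]
after L3 α=3/4: [195/4, 2597/18, 239/2]
after L4 α=2/3: [571/12, 9581/54, 299/6]
rounded: [48, 177, 50]

(1,3) stack=L1,L2,L3,L4,L5,L6; from [0,0,0]:
L1 α=2/3: [8, 68/3, 128]
L2 α=1/3: [18, 604/9, 142]
L3 α=3/4: [195/4, 2597/18, 239/2]
L4 α=2/3: [571/12, 9581/54, 299/6]
L5 α=1/4: [1347/16, 12929/72, 759/8]
L6 α=4/5: [7107/80, 19841/360, 7319/40]
rounded: [89, 55, 183]

at x=3,y=0 over L1,L2,L3,L4,L5,L6:
L1 α=1/3: [134/3, 77/3, 53/3]
L2 α=7/8: [2171/24, 5117/24, 617/6]
L3 α=1/3: [4739/36, 5417/36, 1208/9]
L4 α=1/2: [12263/72, 6425/72, 3503/18]
L5 α=1/2: [24503/144, 16433/144, 3809/36]
L6 α=1/6: [141955/864, 93973/864, 22789/216]
→ [164, 109, 106]

at x=2,y=2 over L1,L2,L3,L4,L5,L6:
+L1 (α=4/5) → [72/5, 832/5, 948/5]
+L2 (α=1/2) → [251/5, 1887/10, 684/5]
+L3 (α=2/7) → [299/7, 2015/14, 116]
+L4 (α=1/2) → [916/7, 5067/28, 59]
+L5 (α=1/2) → [773/7, 8903/56, 265/2]
+L6 (α=5/8) → [5889/56, 49389/448, 945/16]
→ [105, 110, 59]


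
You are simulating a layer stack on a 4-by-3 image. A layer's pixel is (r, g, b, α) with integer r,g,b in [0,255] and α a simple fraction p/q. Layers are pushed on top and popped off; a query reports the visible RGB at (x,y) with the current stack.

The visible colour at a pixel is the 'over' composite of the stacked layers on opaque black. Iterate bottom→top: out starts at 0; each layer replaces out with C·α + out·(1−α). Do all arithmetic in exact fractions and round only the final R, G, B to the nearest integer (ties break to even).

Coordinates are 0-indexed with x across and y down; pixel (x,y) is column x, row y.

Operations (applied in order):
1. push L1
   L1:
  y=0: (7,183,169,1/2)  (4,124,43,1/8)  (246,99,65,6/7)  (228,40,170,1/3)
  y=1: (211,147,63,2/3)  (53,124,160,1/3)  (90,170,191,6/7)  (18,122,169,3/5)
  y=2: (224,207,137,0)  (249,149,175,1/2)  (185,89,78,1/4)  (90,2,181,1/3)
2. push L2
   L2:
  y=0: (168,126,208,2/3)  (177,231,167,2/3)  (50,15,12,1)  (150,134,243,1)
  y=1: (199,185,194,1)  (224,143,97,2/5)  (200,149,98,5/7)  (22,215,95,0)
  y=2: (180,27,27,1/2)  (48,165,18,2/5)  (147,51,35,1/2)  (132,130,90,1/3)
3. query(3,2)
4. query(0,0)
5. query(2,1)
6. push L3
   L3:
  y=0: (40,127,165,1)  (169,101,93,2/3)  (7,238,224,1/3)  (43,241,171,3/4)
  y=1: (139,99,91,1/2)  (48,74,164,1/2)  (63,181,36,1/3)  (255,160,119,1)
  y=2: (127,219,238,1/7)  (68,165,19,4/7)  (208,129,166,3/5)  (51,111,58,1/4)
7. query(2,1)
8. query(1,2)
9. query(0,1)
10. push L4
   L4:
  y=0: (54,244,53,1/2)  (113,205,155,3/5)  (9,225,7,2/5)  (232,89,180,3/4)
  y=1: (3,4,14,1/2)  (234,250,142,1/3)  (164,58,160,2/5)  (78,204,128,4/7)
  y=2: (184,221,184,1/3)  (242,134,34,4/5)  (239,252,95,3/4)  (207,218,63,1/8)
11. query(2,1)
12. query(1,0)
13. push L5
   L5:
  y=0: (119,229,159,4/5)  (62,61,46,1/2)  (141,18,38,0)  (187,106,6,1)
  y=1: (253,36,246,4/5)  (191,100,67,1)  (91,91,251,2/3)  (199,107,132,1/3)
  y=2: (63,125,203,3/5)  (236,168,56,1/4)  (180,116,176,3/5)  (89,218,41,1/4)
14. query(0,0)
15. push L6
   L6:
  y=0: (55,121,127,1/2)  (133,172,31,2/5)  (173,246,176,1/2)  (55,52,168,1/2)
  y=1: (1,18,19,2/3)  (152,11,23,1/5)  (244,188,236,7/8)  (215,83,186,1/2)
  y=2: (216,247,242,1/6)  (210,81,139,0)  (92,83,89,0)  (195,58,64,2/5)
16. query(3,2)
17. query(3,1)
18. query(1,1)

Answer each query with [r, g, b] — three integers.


query (3,2) [L1,L2] — begin 0,0,0
+L1 (α=1/3) → [30, 2/3, 181/3]
+L2 (α=1/3) → [64, 394/9, 632/9]
= [64, 44, 70]

query (0,0) [L1,L2] — begin 0,0,0
after L1 α=1/2: [7/2, 183/2, 169/2]
after L2 α=2/3: [679/6, 229/2, 1001/6]
rounded: [113, 114, 167]

query (2,1) [L1,L2] — begin 0,0,0
after L1 α=6/7: [540/7, 1020/7, 1146/7]
after L2 α=5/7: [8080/49, 7255/49, 5722/49]
= [165, 148, 117]

query (2,1) [L1,L2,L3] — begin 0,0,0
L1 α=6/7: [540/7, 1020/7, 1146/7]
L2 α=5/7: [8080/49, 7255/49, 5722/49]
L3 α=1/3: [19247/147, 7793/49, 13208/147]
rounded: [131, 159, 90]

(1,2) stack=L1,L2,L3; from [0,0,0]:
L1 α=1/2: [249/2, 149/2, 175/2]
L2 α=2/5: [939/10, 1107/10, 597/10]
L3 α=4/7: [791/10, 9921/70, 2551/70]
= [79, 142, 36]

(0,1) stack=L1,L2,L3; from [0,0,0]:
after L1 α=2/3: [422/3, 98, 42]
after L2 α=1: [199, 185, 194]
after L3 α=1/2: [169, 142, 285/2]
→ [169, 142, 142]

(2,1) stack=L1,L2,L3,L4; from [0,0,0]:
+L1 (α=6/7) → [540/7, 1020/7, 1146/7]
+L2 (α=5/7) → [8080/49, 7255/49, 5722/49]
+L3 (α=1/3) → [19247/147, 7793/49, 13208/147]
+L4 (α=2/5) → [35319/245, 29063/245, 28888/245]
= [144, 119, 118]

query (1,0) [L1,L2,L3,L4] — begin 0,0,0
after L1 α=1/8: [1/2, 31/2, 43/8]
after L2 α=2/3: [709/6, 955/6, 905/8]
after L3 α=2/3: [2737/18, 2167/18, 2393/24]
after L4 α=3/5: [5788/45, 7702/45, 7973/60]
rounded: [129, 171, 133]

query (0,0) [L1,L2,L3,L4,L5] — begin 0,0,0
after L1 α=1/2: [7/2, 183/2, 169/2]
after L2 α=2/3: [679/6, 229/2, 1001/6]
after L3 α=1: [40, 127, 165]
after L4 α=1/2: [47, 371/2, 109]
after L5 α=4/5: [523/5, 2203/10, 149]
= [105, 220, 149]

(3,2) stack=L1,L2,L3,L4,L5,L6; from [0,0,0]:
L1 α=1/3: [30, 2/3, 181/3]
L2 α=1/3: [64, 394/9, 632/9]
L3 α=1/4: [243/4, 727/12, 403/6]
L4 α=1/8: [2529/32, 7705/96, 3199/48]
L5 α=1/4: [10435/128, 14681/128, 3855/64]
L6 α=2/5: [16245/128, 58891/640, 19757/320]
rounded: [127, 92, 62]

(3,1) stack=L1,L2,L3,L4,L5,L6; from [0,0,0]:
+L1 (α=3/5) → [54/5, 366/5, 507/5]
+L2 (α=0) → [54/5, 366/5, 507/5]
+L3 (α=1) → [255, 160, 119]
+L4 (α=4/7) → [1077/7, 1296/7, 869/7]
+L5 (α=1/3) → [3547/21, 3341/21, 2662/21]
+L6 (α=1/2) → [4031/21, 2542/21, 3284/21]
→ [192, 121, 156]

(1,1) stack=L1,L2,L3,L4,L5,L6; from [0,0,0]:
L1 α=1/3: [53/3, 124/3, 160/3]
L2 α=2/5: [501/5, 82, 354/5]
L3 α=1/2: [741/10, 78, 587/5]
L4 α=1/3: [637/5, 406/3, 628/5]
L5 α=1: [191, 100, 67]
L6 α=1/5: [916/5, 411/5, 291/5]
= [183, 82, 58]


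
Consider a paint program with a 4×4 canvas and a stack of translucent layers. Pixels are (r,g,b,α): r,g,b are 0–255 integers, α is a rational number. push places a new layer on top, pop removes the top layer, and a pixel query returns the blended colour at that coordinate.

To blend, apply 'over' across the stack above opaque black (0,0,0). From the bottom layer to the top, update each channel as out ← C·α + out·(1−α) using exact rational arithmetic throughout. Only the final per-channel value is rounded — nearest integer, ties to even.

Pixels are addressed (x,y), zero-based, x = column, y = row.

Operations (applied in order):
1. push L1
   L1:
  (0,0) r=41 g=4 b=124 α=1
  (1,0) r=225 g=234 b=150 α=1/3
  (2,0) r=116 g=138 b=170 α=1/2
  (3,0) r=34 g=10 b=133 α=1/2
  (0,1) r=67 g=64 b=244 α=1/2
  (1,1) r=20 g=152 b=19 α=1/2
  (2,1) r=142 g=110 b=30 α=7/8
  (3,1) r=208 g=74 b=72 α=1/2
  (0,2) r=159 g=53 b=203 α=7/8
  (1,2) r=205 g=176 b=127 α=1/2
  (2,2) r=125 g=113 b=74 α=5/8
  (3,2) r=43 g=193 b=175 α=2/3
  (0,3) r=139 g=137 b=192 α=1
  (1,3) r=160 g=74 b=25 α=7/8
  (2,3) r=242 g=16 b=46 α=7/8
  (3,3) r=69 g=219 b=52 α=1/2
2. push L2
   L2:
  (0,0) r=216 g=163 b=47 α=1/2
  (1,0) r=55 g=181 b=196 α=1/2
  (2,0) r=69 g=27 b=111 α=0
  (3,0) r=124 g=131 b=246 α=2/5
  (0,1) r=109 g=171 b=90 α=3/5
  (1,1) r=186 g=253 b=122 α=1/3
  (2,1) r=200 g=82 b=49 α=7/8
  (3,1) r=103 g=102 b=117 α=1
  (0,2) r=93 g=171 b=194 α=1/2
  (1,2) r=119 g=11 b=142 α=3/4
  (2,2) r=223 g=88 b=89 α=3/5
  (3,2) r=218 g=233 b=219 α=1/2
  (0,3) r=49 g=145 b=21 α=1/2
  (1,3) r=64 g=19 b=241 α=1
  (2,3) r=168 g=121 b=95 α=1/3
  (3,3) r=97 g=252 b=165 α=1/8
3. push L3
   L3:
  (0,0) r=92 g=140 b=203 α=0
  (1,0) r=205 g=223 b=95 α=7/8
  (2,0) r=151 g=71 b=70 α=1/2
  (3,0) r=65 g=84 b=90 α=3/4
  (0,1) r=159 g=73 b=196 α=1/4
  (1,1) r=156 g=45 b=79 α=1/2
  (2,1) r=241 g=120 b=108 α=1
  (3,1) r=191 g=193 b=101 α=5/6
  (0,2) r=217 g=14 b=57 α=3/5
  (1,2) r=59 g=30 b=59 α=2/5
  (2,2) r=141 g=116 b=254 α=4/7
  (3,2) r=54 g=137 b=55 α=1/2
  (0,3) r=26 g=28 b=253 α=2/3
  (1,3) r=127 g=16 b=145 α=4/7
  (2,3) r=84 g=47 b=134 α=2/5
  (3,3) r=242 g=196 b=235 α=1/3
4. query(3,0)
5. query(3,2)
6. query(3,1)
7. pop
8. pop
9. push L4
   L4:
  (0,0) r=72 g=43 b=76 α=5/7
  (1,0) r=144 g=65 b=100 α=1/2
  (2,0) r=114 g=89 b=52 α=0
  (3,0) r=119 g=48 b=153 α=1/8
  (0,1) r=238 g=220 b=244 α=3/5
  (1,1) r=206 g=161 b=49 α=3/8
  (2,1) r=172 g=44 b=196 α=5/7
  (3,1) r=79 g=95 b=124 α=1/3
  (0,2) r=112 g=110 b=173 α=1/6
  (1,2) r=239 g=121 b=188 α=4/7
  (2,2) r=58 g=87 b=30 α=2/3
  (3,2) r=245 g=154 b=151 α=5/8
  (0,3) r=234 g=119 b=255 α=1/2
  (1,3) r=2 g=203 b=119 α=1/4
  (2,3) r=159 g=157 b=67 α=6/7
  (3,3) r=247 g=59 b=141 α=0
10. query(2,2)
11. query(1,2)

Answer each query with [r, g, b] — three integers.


query (3,0) [L1,L2,L3] — begin 0,0,0
L1 α=1/2: [17, 5, 133/2]
L2 α=2/5: [299/5, 277/5, 1383/10]
L3 α=3/4: [637/10, 1537/20, 4083/40]
→ [64, 77, 102]

(3,2) stack=L1,L2,L3; from [0,0,0]:
L1 α=2/3: [86/3, 386/3, 350/3]
L2 α=1/2: [370/3, 1085/6, 1007/6]
L3 α=1/2: [266/3, 1907/12, 1337/12]
rounded: [89, 159, 111]

at x=3,y=1 over L1,L2,L3:
L1 α=1/2: [104, 37, 36]
L2 α=1: [103, 102, 117]
L3 α=5/6: [529/3, 1067/6, 311/3]
→ [176, 178, 104]

at x=2,y=2 over L1,L4:
+L1 (α=5/8) → [625/8, 565/8, 185/4]
+L4 (α=2/3) → [1553/24, 1957/24, 425/12]
rounded: [65, 82, 35]

(1,2) stack=L1,L4; from [0,0,0]:
L1 α=1/2: [205/2, 88, 127/2]
L4 α=4/7: [361/2, 748/7, 1885/14]
rounded: [180, 107, 135]


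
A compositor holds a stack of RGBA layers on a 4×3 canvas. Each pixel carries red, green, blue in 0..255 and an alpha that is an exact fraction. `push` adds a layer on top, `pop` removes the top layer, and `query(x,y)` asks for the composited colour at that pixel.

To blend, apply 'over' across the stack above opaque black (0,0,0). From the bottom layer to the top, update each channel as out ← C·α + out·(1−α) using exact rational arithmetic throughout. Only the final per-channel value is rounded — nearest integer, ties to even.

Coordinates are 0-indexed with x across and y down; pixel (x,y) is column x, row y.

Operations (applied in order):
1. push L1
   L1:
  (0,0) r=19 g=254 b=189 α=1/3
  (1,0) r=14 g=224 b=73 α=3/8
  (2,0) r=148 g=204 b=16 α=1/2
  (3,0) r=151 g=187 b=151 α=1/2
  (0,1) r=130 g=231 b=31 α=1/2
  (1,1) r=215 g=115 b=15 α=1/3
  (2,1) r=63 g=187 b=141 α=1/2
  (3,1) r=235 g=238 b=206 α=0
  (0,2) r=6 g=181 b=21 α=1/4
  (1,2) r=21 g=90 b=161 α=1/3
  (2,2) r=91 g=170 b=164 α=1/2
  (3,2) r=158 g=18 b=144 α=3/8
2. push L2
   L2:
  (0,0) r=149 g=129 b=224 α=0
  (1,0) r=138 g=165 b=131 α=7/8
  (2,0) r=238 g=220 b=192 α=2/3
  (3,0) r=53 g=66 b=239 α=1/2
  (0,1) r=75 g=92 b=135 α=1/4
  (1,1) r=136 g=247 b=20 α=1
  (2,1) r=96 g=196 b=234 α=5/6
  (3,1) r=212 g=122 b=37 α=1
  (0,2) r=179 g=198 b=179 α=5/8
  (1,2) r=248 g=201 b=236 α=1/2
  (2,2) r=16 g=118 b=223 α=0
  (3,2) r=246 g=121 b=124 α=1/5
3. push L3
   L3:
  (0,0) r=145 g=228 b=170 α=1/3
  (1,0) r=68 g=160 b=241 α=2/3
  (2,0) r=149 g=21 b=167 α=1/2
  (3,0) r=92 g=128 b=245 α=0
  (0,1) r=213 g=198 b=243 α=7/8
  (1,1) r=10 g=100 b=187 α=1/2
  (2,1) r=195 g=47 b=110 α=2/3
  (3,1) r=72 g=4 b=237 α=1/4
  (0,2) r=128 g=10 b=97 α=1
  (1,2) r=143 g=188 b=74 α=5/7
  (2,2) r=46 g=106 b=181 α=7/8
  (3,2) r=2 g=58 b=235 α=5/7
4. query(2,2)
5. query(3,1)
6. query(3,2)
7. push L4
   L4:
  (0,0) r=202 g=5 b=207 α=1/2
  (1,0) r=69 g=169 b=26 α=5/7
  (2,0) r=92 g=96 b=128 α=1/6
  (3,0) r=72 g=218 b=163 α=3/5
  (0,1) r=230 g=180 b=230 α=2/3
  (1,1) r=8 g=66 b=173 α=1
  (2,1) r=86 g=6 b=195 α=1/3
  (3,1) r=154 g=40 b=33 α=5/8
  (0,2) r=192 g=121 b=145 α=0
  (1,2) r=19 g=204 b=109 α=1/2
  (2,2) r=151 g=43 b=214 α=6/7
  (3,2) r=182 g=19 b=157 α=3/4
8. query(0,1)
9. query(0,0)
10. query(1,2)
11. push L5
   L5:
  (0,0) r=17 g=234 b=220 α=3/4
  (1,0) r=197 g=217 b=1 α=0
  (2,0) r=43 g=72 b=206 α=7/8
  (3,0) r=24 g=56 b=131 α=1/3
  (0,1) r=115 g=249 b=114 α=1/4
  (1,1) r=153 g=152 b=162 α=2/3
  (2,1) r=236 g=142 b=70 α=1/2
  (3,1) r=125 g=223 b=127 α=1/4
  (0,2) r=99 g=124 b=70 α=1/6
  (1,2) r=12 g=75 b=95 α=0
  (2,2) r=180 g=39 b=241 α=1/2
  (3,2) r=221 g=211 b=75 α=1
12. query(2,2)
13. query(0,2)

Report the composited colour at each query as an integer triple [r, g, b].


(2,2) stack=L1,L2,L3; from [0,0,0]:
L1 α=1/2: [91/2, 85, 82]
L2 α=0: [91/2, 85, 82]
L3 α=7/8: [735/16, 827/8, 1349/8]
= [46, 103, 169]

query (3,1) [L1,L2,L3] — begin 0,0,0
L1 α=0: [0, 0, 0]
L2 α=1: [212, 122, 37]
L3 α=1/4: [177, 185/2, 87]
= [177, 92, 87]

at x=3,y=2 over L1,L2,L3:
L1 α=3/8: [237/4, 27/4, 54]
L2 α=1/5: [483/5, 148/5, 68]
L3 α=5/7: [1016/35, 1746/35, 1311/7]
→ [29, 50, 187]

(0,1) stack=L1,L2,L3,L4; from [0,0,0]:
+L1 (α=1/2) → [65, 231/2, 31/2]
+L2 (α=1/4) → [135/2, 877/8, 363/8]
+L3 (α=7/8) → [3117/16, 11965/64, 13971/64]
+L4 (α=2/3) → [10477/48, 35005/192, 43411/192]
→ [218, 182, 226]

query (0,0) [L1,L2,L3,L4] — begin 0,0,0
+L1 (α=1/3) → [19/3, 254/3, 63]
+L2 (α=0) → [19/3, 254/3, 63]
+L3 (α=1/3) → [473/9, 1192/9, 296/3]
+L4 (α=1/2) → [2291/18, 1237/18, 917/6]
= [127, 69, 153]

(1,2) stack=L1,L2,L3,L4; from [0,0,0]:
after L1 α=1/3: [7, 30, 161/3]
after L2 α=1/2: [255/2, 231/2, 869/6]
after L3 α=5/7: [970/7, 1171/7, 1979/21]
after L4 α=1/2: [1103/14, 2599/14, 2134/21]
rounded: [79, 186, 102]

query (2,2) [L1,L2,L3,L4,L5] — begin 0,0,0
+L1 (α=1/2) → [91/2, 85, 82]
+L2 (α=0) → [91/2, 85, 82]
+L3 (α=7/8) → [735/16, 827/8, 1349/8]
+L4 (α=6/7) → [15231/112, 413/8, 11621/56]
+L5 (α=1/2) → [35391/224, 725/16, 25117/112]
rounded: [158, 45, 224]

at x=0,y=2 over L1,L2,L3,L4,L5:
L1 α=1/4: [3/2, 181/4, 21/4]
L2 α=5/8: [1799/16, 4503/32, 3643/32]
L3 α=1: [128, 10, 97]
L4 α=0: [128, 10, 97]
L5 α=1/6: [739/6, 29, 185/2]
= [123, 29, 92]


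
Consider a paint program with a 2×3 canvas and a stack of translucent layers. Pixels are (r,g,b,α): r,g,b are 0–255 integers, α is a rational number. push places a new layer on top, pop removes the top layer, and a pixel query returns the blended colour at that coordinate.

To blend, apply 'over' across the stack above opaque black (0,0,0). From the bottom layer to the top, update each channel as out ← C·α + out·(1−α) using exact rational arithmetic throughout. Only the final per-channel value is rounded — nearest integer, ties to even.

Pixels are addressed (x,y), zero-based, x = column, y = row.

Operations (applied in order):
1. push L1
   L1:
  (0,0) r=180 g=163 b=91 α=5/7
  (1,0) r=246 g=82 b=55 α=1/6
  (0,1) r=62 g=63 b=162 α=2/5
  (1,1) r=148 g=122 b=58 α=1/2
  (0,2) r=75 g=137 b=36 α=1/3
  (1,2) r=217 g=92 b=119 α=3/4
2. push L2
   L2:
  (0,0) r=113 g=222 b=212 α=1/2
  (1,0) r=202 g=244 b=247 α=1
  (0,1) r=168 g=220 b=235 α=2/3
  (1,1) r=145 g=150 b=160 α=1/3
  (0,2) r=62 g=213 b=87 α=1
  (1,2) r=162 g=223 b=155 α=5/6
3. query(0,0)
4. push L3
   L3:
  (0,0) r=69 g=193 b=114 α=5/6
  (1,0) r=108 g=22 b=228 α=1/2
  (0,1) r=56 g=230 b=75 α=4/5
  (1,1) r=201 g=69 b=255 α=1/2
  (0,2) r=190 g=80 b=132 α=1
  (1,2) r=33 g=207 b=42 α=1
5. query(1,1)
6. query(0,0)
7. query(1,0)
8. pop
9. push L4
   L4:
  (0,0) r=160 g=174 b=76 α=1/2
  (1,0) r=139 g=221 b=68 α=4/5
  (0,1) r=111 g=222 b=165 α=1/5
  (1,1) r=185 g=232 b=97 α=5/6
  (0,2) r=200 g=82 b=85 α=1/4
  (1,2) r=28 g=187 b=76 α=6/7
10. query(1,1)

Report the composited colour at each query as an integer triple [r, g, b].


(0,0) stack=L1,L2; from [0,0,0]:
+L1 (α=5/7) → [900/7, 815/7, 65]
+L2 (α=1/2) → [1691/14, 2369/14, 277/2]
rounded: [121, 169, 138]

at x=1,y=1 over L1,L2,L3:
after L1 α=1/2: [74, 61, 29]
after L2 α=1/3: [293/3, 272/3, 218/3]
after L3 α=1/2: [448/3, 479/6, 983/6]
= [149, 80, 164]

query (0,0) [L1,L2,L3] — begin 0,0,0
+L1 (α=5/7) → [900/7, 815/7, 65]
+L2 (α=1/2) → [1691/14, 2369/14, 277/2]
+L3 (α=5/6) → [6521/84, 5293/28, 1417/12]
rounded: [78, 189, 118]

at x=1,y=0 over L1,L2,L3:
L1 α=1/6: [41, 41/3, 55/6]
L2 α=1: [202, 244, 247]
L3 α=1/2: [155, 133, 475/2]
= [155, 133, 238]

query (1,1) [L1,L2,L4] — begin 0,0,0
+L1 (α=1/2) → [74, 61, 29]
+L2 (α=1/3) → [293/3, 272/3, 218/3]
+L4 (α=5/6) → [1534/9, 1876/9, 1673/18]
= [170, 208, 93]


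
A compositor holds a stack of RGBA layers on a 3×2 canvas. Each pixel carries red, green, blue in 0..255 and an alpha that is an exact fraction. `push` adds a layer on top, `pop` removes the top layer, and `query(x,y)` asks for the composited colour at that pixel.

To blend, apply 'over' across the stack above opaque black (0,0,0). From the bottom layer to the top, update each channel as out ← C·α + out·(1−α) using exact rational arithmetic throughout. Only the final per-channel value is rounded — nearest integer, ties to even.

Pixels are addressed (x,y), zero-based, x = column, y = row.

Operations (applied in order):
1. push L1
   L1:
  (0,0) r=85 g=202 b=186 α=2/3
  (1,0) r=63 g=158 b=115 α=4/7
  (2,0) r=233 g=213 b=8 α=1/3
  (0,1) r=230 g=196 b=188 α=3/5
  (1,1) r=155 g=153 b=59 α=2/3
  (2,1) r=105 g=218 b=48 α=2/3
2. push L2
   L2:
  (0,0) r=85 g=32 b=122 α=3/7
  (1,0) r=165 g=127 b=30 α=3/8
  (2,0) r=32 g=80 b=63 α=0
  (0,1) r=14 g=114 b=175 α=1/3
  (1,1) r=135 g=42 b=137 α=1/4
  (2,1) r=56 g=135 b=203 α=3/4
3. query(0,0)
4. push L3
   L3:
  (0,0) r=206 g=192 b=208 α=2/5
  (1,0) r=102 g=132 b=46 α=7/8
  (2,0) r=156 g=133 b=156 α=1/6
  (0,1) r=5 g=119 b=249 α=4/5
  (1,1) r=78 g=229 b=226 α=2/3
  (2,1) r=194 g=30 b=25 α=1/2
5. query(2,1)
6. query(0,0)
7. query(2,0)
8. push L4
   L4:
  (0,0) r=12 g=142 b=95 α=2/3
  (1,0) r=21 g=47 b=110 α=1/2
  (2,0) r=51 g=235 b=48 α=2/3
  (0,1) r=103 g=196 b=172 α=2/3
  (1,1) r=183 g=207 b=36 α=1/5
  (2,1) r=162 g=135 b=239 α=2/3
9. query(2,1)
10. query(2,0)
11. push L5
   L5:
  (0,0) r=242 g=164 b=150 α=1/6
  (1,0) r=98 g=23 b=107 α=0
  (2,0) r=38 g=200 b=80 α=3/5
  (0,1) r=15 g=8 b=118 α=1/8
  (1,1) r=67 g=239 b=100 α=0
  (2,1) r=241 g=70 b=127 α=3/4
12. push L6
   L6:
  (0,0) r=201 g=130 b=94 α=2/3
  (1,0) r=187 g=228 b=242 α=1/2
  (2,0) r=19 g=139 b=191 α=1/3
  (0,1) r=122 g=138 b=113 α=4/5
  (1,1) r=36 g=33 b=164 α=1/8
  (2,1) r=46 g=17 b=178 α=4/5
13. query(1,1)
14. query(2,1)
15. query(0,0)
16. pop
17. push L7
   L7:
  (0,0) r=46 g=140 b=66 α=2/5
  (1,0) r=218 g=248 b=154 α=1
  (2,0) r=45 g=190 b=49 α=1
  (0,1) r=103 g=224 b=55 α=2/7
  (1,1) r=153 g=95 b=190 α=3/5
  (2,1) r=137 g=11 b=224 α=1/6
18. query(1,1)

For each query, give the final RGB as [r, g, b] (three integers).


(0,0) stack=L1,L2; from [0,0,0]:
after L1 α=2/3: [170/3, 404/3, 124]
after L2 α=3/7: [1445/21, 272/3, 862/7]
→ [69, 91, 123]

at x=2,y=1 over L1,L2,L3:
L1 α=2/3: [70, 436/3, 32]
L2 α=3/4: [119/2, 1651/12, 641/4]
L3 α=1/2: [507/4, 2011/24, 741/8]
rounded: [127, 84, 93]

(0,0) stack=L1,L2,L3; from [0,0,0]:
L1 α=2/3: [170/3, 404/3, 124]
L2 α=3/7: [1445/21, 272/3, 862/7]
L3 α=2/5: [4329/35, 656/5, 5498/35]
rounded: [124, 131, 157]

(2,0) stack=L1,L2,L3; from [0,0,0]:
+L1 (α=1/3) → [233/3, 71, 8/3]
+L2 (α=0) → [233/3, 71, 8/3]
+L3 (α=1/6) → [1633/18, 244/3, 254/9]
rounded: [91, 81, 28]

query (2,1) [L1,L2,L3,L4] — begin 0,0,0
after L1 α=2/3: [70, 436/3, 32]
after L2 α=3/4: [119/2, 1651/12, 641/4]
after L3 α=1/2: [507/4, 2011/24, 741/8]
after L4 α=2/3: [601/4, 8491/72, 4565/24]
= [150, 118, 190]

at x=2,y=0 over L1,L2,L3,L4:
+L1 (α=1/3) → [233/3, 71, 8/3]
+L2 (α=0) → [233/3, 71, 8/3]
+L3 (α=1/6) → [1633/18, 244/3, 254/9]
+L4 (α=2/3) → [3469/54, 1654/9, 1118/27]
→ [64, 184, 41]

at x=1,y=1 over L1,L2,L3,L4,L5,L6:
L1 α=2/3: [310/3, 102, 118/3]
L2 α=1/4: [445/4, 87, 255/4]
L3 α=2/3: [1069/12, 545/3, 2063/12]
L4 α=1/5: [1618/15, 2801/15, 2171/15]
L5 α=0: [1618/15, 2801/15, 2171/15]
L6 α=1/8: [5933/60, 10051/60, 17657/120]
rounded: [99, 168, 147]

(2,1) stack=L1,L2,L3,L4,L5,L6; from [0,0,0]:
+L1 (α=2/3) → [70, 436/3, 32]
+L2 (α=3/4) → [119/2, 1651/12, 641/4]
+L3 (α=1/2) → [507/4, 2011/24, 741/8]
+L4 (α=2/3) → [601/4, 8491/72, 4565/24]
+L5 (α=3/4) → [3493/16, 23611/288, 13709/96]
+L6 (α=4/5) → [6437/80, 8639/288, 82061/480]
→ [80, 30, 171]

query (0,0) [L1,L2,L3,L4,L5,L6] — begin 0,0,0
after L1 α=2/3: [170/3, 404/3, 124]
after L2 α=3/7: [1445/21, 272/3, 862/7]
after L3 α=2/5: [4329/35, 656/5, 5498/35]
after L4 α=2/3: [1723/35, 692/5, 12148/105]
after L5 α=1/6: [1139/14, 428/3, 7649/63]
after L6 α=2/3: [6767/42, 1208/9, 19493/189]
rounded: [161, 134, 103]

at x=1,y=1 over L1,L2,L3,L4,L5,L7:
L1 α=2/3: [310/3, 102, 118/3]
L2 α=1/4: [445/4, 87, 255/4]
L3 α=2/3: [1069/12, 545/3, 2063/12]
L4 α=1/5: [1618/15, 2801/15, 2171/15]
L5 α=0: [1618/15, 2801/15, 2171/15]
L7 α=3/5: [10121/75, 9877/75, 12892/75]
rounded: [135, 132, 172]


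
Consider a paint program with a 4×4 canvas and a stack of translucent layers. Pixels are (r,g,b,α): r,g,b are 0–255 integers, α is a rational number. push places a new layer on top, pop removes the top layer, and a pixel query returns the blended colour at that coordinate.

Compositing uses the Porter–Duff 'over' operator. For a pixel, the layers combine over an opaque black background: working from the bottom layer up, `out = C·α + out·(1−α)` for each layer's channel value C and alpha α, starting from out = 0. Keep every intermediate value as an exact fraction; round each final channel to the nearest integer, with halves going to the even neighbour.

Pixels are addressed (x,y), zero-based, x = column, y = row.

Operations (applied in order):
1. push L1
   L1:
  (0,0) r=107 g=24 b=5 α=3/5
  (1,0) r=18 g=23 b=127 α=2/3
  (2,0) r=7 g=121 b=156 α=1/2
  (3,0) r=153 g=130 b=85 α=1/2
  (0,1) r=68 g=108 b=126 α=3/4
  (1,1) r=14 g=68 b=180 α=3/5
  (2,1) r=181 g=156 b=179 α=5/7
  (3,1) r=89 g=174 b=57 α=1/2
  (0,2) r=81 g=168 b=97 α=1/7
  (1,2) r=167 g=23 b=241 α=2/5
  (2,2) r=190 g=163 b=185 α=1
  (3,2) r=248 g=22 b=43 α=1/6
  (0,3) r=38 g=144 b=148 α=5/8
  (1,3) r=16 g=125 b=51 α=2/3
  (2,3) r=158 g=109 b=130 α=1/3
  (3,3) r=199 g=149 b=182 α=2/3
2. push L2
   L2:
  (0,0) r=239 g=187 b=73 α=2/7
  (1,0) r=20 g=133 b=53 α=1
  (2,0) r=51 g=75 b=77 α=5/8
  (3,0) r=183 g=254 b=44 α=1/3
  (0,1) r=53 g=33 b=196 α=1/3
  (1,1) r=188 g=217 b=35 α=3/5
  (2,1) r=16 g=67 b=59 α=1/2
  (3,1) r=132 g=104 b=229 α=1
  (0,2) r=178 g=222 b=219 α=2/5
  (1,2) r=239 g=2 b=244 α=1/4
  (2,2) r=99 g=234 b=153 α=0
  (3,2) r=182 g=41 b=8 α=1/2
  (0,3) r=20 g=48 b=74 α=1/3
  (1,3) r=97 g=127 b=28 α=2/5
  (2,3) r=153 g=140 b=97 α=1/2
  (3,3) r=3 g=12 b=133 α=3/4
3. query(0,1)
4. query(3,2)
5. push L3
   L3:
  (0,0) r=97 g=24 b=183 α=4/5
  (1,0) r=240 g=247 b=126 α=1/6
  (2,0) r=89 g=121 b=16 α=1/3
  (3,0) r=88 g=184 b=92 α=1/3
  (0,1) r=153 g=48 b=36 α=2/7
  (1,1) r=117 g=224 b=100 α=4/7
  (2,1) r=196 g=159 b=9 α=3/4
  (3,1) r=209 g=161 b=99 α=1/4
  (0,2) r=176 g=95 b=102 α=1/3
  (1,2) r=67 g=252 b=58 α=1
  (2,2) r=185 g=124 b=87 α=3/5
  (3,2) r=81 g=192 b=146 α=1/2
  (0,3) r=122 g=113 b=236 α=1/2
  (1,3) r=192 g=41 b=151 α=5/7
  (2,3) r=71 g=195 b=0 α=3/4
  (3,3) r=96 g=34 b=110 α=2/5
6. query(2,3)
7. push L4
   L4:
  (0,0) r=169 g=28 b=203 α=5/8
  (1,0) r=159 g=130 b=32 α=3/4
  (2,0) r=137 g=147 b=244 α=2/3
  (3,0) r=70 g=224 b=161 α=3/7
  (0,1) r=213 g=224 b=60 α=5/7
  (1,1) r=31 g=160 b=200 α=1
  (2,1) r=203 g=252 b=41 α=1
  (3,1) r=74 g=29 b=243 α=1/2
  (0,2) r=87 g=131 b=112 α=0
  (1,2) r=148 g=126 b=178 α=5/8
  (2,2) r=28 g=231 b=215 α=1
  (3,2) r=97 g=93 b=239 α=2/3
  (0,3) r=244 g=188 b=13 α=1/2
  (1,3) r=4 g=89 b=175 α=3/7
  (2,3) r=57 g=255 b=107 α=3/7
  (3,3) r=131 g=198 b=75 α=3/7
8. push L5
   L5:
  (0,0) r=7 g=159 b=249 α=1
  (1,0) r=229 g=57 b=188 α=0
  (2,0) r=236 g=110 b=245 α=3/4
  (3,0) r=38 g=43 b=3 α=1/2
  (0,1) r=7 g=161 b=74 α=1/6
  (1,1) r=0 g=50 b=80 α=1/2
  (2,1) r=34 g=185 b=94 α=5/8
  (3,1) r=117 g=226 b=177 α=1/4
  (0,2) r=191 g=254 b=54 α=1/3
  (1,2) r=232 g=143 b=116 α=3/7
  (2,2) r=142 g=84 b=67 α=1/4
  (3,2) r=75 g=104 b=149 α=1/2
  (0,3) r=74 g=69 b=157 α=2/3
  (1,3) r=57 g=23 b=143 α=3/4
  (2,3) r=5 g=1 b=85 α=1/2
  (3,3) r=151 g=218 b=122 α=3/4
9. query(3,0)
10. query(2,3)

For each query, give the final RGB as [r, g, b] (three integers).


(0,1) stack=L1,L2; from [0,0,0]:
after L1 α=3/4: [51, 81, 189/2]
after L2 α=1/3: [155/3, 65, 385/3]
= [52, 65, 128]

(3,2) stack=L1,L2; from [0,0,0]:
+L1 (α=1/6) → [124/3, 11/3, 43/6]
+L2 (α=1/2) → [335/3, 67/3, 91/12]
→ [112, 22, 8]

at x=2,y=3 over L1,L2,L3:
after L1 α=1/3: [158/3, 109/3, 130/3]
after L2 α=1/2: [617/6, 529/6, 421/6]
after L3 α=3/4: [1895/24, 4039/24, 421/24]
→ [79, 168, 18]

query (3,0) [L1,L2,L3,L4,L5] — begin 0,0,0
L1 α=1/2: [153/2, 65, 85/2]
L2 α=1/3: [112, 128, 43]
L3 α=1/3: [104, 440/3, 178/3]
L4 α=3/7: [626/7, 3776/21, 2161/21]
L5 α=1/2: [446/7, 4679/42, 1112/21]
rounded: [64, 111, 53]

query (2,3) [L1,L2,L3,L4,L5] — begin 0,0,0
L1 α=1/3: [158/3, 109/3, 130/3]
L2 α=1/2: [617/6, 529/6, 421/6]
L3 α=3/4: [1895/24, 4039/24, 421/24]
L4 α=3/7: [2921/42, 8629/42, 2347/42]
L5 α=1/2: [3131/84, 8671/84, 5917/84]
→ [37, 103, 70]


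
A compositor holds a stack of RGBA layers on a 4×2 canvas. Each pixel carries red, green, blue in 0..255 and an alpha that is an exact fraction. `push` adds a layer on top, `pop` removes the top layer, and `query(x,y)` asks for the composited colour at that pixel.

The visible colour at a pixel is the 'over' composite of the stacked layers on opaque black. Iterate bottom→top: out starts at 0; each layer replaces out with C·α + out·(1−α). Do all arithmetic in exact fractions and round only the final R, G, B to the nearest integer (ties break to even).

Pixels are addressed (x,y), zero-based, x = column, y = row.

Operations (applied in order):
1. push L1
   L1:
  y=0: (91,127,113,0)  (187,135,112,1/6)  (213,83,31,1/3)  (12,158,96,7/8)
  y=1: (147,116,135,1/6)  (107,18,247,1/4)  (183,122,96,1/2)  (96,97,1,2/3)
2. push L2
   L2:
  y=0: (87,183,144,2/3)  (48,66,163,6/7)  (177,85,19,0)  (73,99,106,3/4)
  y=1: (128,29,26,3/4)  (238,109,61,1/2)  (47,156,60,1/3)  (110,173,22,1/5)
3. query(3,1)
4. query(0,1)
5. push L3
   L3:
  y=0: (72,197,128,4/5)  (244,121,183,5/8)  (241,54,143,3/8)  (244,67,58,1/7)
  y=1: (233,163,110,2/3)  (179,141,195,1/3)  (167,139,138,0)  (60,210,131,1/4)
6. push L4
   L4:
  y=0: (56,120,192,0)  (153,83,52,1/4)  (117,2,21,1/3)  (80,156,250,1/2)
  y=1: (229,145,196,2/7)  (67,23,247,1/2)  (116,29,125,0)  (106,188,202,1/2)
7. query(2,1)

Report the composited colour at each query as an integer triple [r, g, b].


(3,1) stack=L1,L2; from [0,0,0]:
+L1 (α=2/3) → [64, 194/3, 2/3]
+L2 (α=1/5) → [366/5, 259/3, 74/15]
→ [73, 86, 5]

(0,1) stack=L1,L2; from [0,0,0]:
L1 α=1/6: [49/2, 58/3, 45/2]
L2 α=3/4: [817/8, 319/12, 201/8]
rounded: [102, 27, 25]

(2,1) stack=L1,L2,L3,L4; from [0,0,0]:
after L1 α=1/2: [183/2, 61, 48]
after L2 α=1/3: [230/3, 278/3, 52]
after L3 α=0: [230/3, 278/3, 52]
after L4 α=0: [230/3, 278/3, 52]
= [77, 93, 52]
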